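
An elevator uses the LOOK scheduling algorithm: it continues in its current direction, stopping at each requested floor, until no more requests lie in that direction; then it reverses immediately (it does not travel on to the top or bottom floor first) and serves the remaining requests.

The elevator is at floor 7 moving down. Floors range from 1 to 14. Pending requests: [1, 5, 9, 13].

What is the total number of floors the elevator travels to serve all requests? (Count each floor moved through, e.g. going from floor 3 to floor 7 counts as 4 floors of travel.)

Answer: 18

Derivation:
Start at floor 7 moving down, LOOK stop order: [5, 1, 9, 13]
  7 → 5: |5-7| = 2, total = 2
  5 → 1: |1-5| = 4, total = 6
  1 → 9: |9-1| = 8, total = 14
  9 → 13: |13-9| = 4, total = 18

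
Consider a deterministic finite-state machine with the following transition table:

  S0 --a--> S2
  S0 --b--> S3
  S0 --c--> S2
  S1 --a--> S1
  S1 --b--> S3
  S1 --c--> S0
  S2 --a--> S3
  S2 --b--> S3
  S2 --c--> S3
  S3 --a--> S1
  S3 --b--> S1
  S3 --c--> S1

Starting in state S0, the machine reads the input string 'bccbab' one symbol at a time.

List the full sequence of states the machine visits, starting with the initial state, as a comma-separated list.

Start: S0
  read 'b': S0 --b--> S3
  read 'c': S3 --c--> S1
  read 'c': S1 --c--> S0
  read 'b': S0 --b--> S3
  read 'a': S3 --a--> S1
  read 'b': S1 --b--> S3

Answer: S0, S3, S1, S0, S3, S1, S3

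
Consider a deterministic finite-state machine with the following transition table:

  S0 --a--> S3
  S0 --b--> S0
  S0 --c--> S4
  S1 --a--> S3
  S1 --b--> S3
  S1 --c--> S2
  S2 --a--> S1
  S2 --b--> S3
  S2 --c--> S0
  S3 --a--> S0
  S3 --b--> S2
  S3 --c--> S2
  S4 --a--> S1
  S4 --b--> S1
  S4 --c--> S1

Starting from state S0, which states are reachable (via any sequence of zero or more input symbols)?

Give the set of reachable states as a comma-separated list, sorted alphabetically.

Answer: S0, S1, S2, S3, S4

Derivation:
BFS from S0:
  visit S0: S0--a-->S3 (new), S0--b-->S0 (seen), S0--c-->S4 (new)
  visit S3: S3--a-->S0 (seen), S3--b-->S2 (new), S3--c-->S2 (seen)
  visit S4: S4--a-->S1 (new), S4--b-->S1 (seen), S4--c-->S1 (seen)
  visit S2: S2--a-->S1 (seen), S2--b-->S3 (seen), S2--c-->S0 (seen)
  visit S1: S1--a-->S3 (seen), S1--b-->S3 (seen), S1--c-->S2 (seen)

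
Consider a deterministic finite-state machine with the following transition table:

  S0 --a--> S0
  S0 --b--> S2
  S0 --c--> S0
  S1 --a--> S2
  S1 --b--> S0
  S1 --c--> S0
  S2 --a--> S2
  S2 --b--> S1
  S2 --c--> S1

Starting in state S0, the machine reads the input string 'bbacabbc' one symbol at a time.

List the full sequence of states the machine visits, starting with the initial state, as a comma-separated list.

Answer: S0, S2, S1, S2, S1, S2, S1, S0, S0

Derivation:
Start: S0
  read 'b': S0 --b--> S2
  read 'b': S2 --b--> S1
  read 'a': S1 --a--> S2
  read 'c': S2 --c--> S1
  read 'a': S1 --a--> S2
  read 'b': S2 --b--> S1
  read 'b': S1 --b--> S0
  read 'c': S0 --c--> S0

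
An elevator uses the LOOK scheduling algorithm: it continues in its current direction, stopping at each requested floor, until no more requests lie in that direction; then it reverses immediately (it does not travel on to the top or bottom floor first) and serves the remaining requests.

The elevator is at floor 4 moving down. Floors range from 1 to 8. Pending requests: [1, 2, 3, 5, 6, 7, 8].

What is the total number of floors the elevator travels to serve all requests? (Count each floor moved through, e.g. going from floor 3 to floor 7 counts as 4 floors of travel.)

Answer: 10

Derivation:
Start at floor 4 moving down, LOOK stop order: [3, 2, 1, 5, 6, 7, 8]
  4 → 3: |3-4| = 1, total = 1
  3 → 2: |2-3| = 1, total = 2
  2 → 1: |1-2| = 1, total = 3
  1 → 5: |5-1| = 4, total = 7
  5 → 6: |6-5| = 1, total = 8
  6 → 7: |7-6| = 1, total = 9
  7 → 8: |8-7| = 1, total = 10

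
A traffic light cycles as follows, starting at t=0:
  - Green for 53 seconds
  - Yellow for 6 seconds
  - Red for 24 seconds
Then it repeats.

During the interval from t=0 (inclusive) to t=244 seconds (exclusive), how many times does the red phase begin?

Cycle = 53+6+24 = 83s
red phase starts at t = k*83 + 59 for k=0,1,2,...
Need k*83+59 < 244 → k < 2.229
k ∈ {0, ..., 2} → 3 starts

Answer: 3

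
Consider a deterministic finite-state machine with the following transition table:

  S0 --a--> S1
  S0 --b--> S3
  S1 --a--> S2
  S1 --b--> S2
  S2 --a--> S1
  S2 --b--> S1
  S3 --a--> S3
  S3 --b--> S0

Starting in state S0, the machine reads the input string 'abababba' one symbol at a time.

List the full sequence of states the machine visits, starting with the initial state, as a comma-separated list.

Start: S0
  read 'a': S0 --a--> S1
  read 'b': S1 --b--> S2
  read 'a': S2 --a--> S1
  read 'b': S1 --b--> S2
  read 'a': S2 --a--> S1
  read 'b': S1 --b--> S2
  read 'b': S2 --b--> S1
  read 'a': S1 --a--> S2

Answer: S0, S1, S2, S1, S2, S1, S2, S1, S2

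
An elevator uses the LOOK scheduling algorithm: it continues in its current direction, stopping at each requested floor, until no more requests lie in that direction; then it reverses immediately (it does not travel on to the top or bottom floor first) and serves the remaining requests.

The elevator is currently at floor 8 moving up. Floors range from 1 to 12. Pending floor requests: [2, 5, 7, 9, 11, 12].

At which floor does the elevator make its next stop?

Current floor: 8, direction: up
Requests above: [9, 11, 12]
Requests below: [2, 5, 7]
Moving up and requests lie above → nearest above is min([9, 11, 12]) = 9

Answer: 9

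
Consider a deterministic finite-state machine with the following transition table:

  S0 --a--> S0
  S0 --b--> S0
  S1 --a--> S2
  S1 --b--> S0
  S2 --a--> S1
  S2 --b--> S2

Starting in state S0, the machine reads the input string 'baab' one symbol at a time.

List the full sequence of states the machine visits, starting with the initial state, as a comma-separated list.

Answer: S0, S0, S0, S0, S0

Derivation:
Start: S0
  read 'b': S0 --b--> S0
  read 'a': S0 --a--> S0
  read 'a': S0 --a--> S0
  read 'b': S0 --b--> S0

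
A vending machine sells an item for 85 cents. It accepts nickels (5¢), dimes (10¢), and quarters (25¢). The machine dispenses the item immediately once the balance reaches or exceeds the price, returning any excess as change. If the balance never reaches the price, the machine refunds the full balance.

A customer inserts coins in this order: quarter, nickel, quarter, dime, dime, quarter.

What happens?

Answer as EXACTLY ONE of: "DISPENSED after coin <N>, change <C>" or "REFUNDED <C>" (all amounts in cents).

Price: 85¢
Coin 1 (quarter, 25¢): balance = 25¢
Coin 2 (nickel, 5¢): balance = 30¢
Coin 3 (quarter, 25¢): balance = 55¢
Coin 4 (dime, 10¢): balance = 65¢
Coin 5 (dime, 10¢): balance = 75¢
Coin 6 (quarter, 25¢): balance = 100¢
  → balance >= price → DISPENSE, change = 100 - 85 = 15¢

Answer: DISPENSED after coin 6, change 15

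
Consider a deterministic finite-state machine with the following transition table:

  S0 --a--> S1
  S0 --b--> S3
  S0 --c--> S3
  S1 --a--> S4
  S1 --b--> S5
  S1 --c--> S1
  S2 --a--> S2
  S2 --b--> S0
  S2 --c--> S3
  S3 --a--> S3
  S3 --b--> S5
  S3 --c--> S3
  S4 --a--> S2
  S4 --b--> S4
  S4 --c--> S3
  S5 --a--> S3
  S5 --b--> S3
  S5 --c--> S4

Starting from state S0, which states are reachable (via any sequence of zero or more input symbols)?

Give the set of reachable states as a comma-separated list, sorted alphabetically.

BFS from S0:
  visit S0: S0--a-->S1 (new), S0--b-->S3 (new), S0--c-->S3 (seen)
  visit S1: S1--a-->S4 (new), S1--b-->S5 (new), S1--c-->S1 (seen)
  visit S3: S3--a-->S3 (seen), S3--b-->S5 (seen), S3--c-->S3 (seen)
  visit S4: S4--a-->S2 (new), S4--b-->S4 (seen), S4--c-->S3 (seen)
  visit S5: S5--a-->S3 (seen), S5--b-->S3 (seen), S5--c-->S4 (seen)
  visit S2: S2--a-->S2 (seen), S2--b-->S0 (seen), S2--c-->S3 (seen)

Answer: S0, S1, S2, S3, S4, S5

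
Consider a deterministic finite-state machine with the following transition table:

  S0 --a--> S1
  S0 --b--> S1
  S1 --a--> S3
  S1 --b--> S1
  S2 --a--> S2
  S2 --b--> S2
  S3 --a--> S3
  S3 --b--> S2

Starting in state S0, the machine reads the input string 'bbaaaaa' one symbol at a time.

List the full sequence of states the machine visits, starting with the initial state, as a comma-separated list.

Start: S0
  read 'b': S0 --b--> S1
  read 'b': S1 --b--> S1
  read 'a': S1 --a--> S3
  read 'a': S3 --a--> S3
  read 'a': S3 --a--> S3
  read 'a': S3 --a--> S3
  read 'a': S3 --a--> S3

Answer: S0, S1, S1, S3, S3, S3, S3, S3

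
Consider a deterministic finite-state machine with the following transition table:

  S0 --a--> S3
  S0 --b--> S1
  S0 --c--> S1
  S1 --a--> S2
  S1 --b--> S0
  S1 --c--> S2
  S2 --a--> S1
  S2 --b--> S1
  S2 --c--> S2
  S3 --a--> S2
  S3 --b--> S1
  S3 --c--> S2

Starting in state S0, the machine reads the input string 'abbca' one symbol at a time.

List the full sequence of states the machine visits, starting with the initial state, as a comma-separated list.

Answer: S0, S3, S1, S0, S1, S2

Derivation:
Start: S0
  read 'a': S0 --a--> S3
  read 'b': S3 --b--> S1
  read 'b': S1 --b--> S0
  read 'c': S0 --c--> S1
  read 'a': S1 --a--> S2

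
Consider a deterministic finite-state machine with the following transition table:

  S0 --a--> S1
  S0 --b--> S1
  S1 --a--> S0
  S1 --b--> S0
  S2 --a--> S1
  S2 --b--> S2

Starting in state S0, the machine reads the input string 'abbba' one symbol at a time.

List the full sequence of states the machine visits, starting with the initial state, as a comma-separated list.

Answer: S0, S1, S0, S1, S0, S1

Derivation:
Start: S0
  read 'a': S0 --a--> S1
  read 'b': S1 --b--> S0
  read 'b': S0 --b--> S1
  read 'b': S1 --b--> S0
  read 'a': S0 --a--> S1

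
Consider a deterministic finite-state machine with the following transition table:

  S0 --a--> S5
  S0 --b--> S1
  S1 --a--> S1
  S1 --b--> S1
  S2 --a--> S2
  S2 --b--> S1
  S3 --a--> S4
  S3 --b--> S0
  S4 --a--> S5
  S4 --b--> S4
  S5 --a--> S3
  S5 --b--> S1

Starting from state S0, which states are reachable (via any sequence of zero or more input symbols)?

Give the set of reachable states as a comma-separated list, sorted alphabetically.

BFS from S0:
  visit S0: S0--a-->S5 (new), S0--b-->S1 (new)
  visit S5: S5--a-->S3 (new), S5--b-->S1 (seen)
  visit S1: S1--a-->S1 (seen), S1--b-->S1 (seen)
  visit S3: S3--a-->S4 (new), S3--b-->S0 (seen)
  visit S4: S4--a-->S5 (seen), S4--b-->S4 (seen)

Answer: S0, S1, S3, S4, S5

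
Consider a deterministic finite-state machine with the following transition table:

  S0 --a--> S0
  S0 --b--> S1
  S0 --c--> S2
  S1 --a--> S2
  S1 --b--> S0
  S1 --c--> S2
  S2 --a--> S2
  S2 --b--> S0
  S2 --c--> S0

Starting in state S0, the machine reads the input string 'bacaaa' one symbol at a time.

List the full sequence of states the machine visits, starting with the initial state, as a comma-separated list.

Start: S0
  read 'b': S0 --b--> S1
  read 'a': S1 --a--> S2
  read 'c': S2 --c--> S0
  read 'a': S0 --a--> S0
  read 'a': S0 --a--> S0
  read 'a': S0 --a--> S0

Answer: S0, S1, S2, S0, S0, S0, S0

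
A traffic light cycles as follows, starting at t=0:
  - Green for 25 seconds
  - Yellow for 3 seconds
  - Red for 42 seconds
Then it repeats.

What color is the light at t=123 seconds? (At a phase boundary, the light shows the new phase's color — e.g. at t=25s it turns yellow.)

Answer: red

Derivation:
Cycle length = 25 + 3 + 42 = 70s
t = 123, phase_t = 123 mod 70 = 53
53 >= 28 → RED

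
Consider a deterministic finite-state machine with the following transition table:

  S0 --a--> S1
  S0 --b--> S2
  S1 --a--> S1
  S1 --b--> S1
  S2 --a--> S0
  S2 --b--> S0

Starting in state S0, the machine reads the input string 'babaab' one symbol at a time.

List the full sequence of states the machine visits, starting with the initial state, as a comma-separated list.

Answer: S0, S2, S0, S2, S0, S1, S1

Derivation:
Start: S0
  read 'b': S0 --b--> S2
  read 'a': S2 --a--> S0
  read 'b': S0 --b--> S2
  read 'a': S2 --a--> S0
  read 'a': S0 --a--> S1
  read 'b': S1 --b--> S1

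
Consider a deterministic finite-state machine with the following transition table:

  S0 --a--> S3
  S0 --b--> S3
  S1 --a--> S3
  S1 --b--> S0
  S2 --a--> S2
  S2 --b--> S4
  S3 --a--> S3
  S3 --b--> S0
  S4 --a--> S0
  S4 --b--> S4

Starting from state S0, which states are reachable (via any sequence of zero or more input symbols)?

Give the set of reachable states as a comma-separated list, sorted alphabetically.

BFS from S0:
  visit S0: S0--a-->S3 (new), S0--b-->S3 (seen)
  visit S3: S3--a-->S3 (seen), S3--b-->S0 (seen)

Answer: S0, S3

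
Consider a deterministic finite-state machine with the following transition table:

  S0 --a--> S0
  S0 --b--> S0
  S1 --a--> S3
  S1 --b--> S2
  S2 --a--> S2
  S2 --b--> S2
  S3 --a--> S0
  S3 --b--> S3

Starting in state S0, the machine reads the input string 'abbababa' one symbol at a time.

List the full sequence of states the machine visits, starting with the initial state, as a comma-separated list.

Answer: S0, S0, S0, S0, S0, S0, S0, S0, S0

Derivation:
Start: S0
  read 'a': S0 --a--> S0
  read 'b': S0 --b--> S0
  read 'b': S0 --b--> S0
  read 'a': S0 --a--> S0
  read 'b': S0 --b--> S0
  read 'a': S0 --a--> S0
  read 'b': S0 --b--> S0
  read 'a': S0 --a--> S0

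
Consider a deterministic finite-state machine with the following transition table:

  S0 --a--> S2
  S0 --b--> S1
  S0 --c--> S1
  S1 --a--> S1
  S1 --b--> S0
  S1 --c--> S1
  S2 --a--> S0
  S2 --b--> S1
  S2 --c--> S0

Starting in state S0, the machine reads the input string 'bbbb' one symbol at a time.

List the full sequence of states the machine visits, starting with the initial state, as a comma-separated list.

Answer: S0, S1, S0, S1, S0

Derivation:
Start: S0
  read 'b': S0 --b--> S1
  read 'b': S1 --b--> S0
  read 'b': S0 --b--> S1
  read 'b': S1 --b--> S0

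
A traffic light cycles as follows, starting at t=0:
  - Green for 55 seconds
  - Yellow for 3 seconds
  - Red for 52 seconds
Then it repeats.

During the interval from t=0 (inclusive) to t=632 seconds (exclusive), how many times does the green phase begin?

Cycle = 55+3+52 = 110s
green phase starts at t = k*110 + 0 for k=0,1,2,...
Need k*110+0 < 632 → k < 5.745
k ∈ {0, ..., 5} → 6 starts

Answer: 6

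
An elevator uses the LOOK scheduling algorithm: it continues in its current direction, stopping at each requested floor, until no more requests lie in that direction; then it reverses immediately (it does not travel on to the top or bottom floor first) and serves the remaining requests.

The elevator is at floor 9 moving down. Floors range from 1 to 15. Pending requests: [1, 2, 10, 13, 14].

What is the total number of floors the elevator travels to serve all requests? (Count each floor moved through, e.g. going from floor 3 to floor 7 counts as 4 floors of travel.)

Start at floor 9 moving down, LOOK stop order: [2, 1, 10, 13, 14]
  9 → 2: |2-9| = 7, total = 7
  2 → 1: |1-2| = 1, total = 8
  1 → 10: |10-1| = 9, total = 17
  10 → 13: |13-10| = 3, total = 20
  13 → 14: |14-13| = 1, total = 21

Answer: 21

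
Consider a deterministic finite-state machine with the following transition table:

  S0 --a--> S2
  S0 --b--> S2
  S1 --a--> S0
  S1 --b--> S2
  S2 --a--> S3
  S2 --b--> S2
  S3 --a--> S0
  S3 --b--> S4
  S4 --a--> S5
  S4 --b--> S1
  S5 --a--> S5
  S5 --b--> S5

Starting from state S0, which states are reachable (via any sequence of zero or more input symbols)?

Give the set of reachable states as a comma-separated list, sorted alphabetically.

BFS from S0:
  visit S0: S0--a-->S2 (new), S0--b-->S2 (seen)
  visit S2: S2--a-->S3 (new), S2--b-->S2 (seen)
  visit S3: S3--a-->S0 (seen), S3--b-->S4 (new)
  visit S4: S4--a-->S5 (new), S4--b-->S1 (new)
  visit S5: S5--a-->S5 (seen), S5--b-->S5 (seen)
  visit S1: S1--a-->S0 (seen), S1--b-->S2 (seen)

Answer: S0, S1, S2, S3, S4, S5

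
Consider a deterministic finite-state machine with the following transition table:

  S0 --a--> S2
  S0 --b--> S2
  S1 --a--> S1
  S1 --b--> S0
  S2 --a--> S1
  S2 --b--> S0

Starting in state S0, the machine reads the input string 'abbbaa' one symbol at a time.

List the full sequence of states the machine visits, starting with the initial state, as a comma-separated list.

Answer: S0, S2, S0, S2, S0, S2, S1

Derivation:
Start: S0
  read 'a': S0 --a--> S2
  read 'b': S2 --b--> S0
  read 'b': S0 --b--> S2
  read 'b': S2 --b--> S0
  read 'a': S0 --a--> S2
  read 'a': S2 --a--> S1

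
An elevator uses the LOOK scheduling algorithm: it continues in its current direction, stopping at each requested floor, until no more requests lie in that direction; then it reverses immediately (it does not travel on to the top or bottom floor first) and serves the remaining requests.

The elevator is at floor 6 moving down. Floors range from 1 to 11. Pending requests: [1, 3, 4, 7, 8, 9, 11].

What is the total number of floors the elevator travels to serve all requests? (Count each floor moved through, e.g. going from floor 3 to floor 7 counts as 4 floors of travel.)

Start at floor 6 moving down, LOOK stop order: [4, 3, 1, 7, 8, 9, 11]
  6 → 4: |4-6| = 2, total = 2
  4 → 3: |3-4| = 1, total = 3
  3 → 1: |1-3| = 2, total = 5
  1 → 7: |7-1| = 6, total = 11
  7 → 8: |8-7| = 1, total = 12
  8 → 9: |9-8| = 1, total = 13
  9 → 11: |11-9| = 2, total = 15

Answer: 15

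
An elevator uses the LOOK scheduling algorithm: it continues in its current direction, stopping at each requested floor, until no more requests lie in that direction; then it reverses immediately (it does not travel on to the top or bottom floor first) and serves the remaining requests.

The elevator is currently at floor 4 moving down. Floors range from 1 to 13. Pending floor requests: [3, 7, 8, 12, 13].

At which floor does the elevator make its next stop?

Current floor: 4, direction: down
Requests above: [7, 8, 12, 13]
Requests below: [3]
Moving down and requests lie below → nearest below is max([3]) = 3

Answer: 3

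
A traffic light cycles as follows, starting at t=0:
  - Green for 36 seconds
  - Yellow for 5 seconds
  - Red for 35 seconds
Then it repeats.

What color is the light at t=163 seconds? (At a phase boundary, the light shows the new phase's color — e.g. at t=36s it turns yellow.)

Answer: green

Derivation:
Cycle length = 36 + 5 + 35 = 76s
t = 163, phase_t = 163 mod 76 = 11
11 < 36 (green end) → GREEN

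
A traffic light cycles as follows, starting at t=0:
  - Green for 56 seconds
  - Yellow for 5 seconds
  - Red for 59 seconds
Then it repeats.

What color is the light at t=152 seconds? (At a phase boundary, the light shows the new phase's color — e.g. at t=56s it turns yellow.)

Answer: green

Derivation:
Cycle length = 56 + 5 + 59 = 120s
t = 152, phase_t = 152 mod 120 = 32
32 < 56 (green end) → GREEN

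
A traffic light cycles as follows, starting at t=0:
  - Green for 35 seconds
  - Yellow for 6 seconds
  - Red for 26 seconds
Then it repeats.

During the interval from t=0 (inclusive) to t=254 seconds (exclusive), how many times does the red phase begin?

Cycle = 35+6+26 = 67s
red phase starts at t = k*67 + 41 for k=0,1,2,...
Need k*67+41 < 254 → k < 3.179
k ∈ {0, ..., 3} → 4 starts

Answer: 4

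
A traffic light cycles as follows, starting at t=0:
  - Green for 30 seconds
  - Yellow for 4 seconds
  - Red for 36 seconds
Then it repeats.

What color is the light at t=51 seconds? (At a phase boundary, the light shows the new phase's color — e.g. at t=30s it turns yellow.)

Cycle length = 30 + 4 + 36 = 70s
t = 51, phase_t = 51 mod 70 = 51
51 >= 34 → RED

Answer: red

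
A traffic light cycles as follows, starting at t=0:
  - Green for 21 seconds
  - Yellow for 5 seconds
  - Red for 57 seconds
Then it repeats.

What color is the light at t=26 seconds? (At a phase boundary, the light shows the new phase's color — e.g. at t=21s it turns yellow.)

Cycle length = 21 + 5 + 57 = 83s
t = 26, phase_t = 26 mod 83 = 26
26 >= 26 → RED

Answer: red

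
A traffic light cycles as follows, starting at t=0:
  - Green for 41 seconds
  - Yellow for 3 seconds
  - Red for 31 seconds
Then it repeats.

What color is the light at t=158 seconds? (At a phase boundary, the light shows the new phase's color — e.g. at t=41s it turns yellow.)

Cycle length = 41 + 3 + 31 = 75s
t = 158, phase_t = 158 mod 75 = 8
8 < 41 (green end) → GREEN

Answer: green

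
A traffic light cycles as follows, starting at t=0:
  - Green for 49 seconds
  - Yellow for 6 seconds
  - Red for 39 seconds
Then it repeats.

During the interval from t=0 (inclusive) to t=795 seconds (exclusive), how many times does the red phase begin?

Answer: 8

Derivation:
Cycle = 49+6+39 = 94s
red phase starts at t = k*94 + 55 for k=0,1,2,...
Need k*94+55 < 795 → k < 7.872
k ∈ {0, ..., 7} → 8 starts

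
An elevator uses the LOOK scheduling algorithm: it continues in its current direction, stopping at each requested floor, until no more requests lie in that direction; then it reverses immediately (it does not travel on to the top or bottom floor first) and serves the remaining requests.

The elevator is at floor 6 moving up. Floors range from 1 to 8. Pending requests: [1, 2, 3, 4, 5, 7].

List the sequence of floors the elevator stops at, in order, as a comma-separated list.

Current: 6, moving UP
Serve above first (ascending): [7]
Then reverse, serve below (descending): [5, 4, 3, 2, 1]

Answer: 7, 5, 4, 3, 2, 1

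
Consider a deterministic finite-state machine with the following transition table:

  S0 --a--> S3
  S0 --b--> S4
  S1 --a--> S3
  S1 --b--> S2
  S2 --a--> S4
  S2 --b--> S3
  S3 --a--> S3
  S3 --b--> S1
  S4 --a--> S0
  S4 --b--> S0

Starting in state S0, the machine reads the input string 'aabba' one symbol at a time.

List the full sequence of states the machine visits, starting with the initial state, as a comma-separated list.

Answer: S0, S3, S3, S1, S2, S4

Derivation:
Start: S0
  read 'a': S0 --a--> S3
  read 'a': S3 --a--> S3
  read 'b': S3 --b--> S1
  read 'b': S1 --b--> S2
  read 'a': S2 --a--> S4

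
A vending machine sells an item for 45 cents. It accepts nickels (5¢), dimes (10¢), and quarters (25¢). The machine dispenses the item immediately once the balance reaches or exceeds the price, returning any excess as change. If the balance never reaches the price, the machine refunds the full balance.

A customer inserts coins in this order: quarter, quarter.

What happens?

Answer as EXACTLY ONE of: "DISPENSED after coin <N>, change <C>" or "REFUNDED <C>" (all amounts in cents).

Price: 45¢
Coin 1 (quarter, 25¢): balance = 25¢
Coin 2 (quarter, 25¢): balance = 50¢
  → balance >= price → DISPENSE, change = 50 - 45 = 5¢

Answer: DISPENSED after coin 2, change 5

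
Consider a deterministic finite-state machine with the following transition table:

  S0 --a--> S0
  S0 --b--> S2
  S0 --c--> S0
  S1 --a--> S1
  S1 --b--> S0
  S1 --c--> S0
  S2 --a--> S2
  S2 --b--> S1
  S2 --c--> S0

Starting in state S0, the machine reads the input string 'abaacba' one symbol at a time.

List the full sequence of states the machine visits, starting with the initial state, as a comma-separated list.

Start: S0
  read 'a': S0 --a--> S0
  read 'b': S0 --b--> S2
  read 'a': S2 --a--> S2
  read 'a': S2 --a--> S2
  read 'c': S2 --c--> S0
  read 'b': S0 --b--> S2
  read 'a': S2 --a--> S2

Answer: S0, S0, S2, S2, S2, S0, S2, S2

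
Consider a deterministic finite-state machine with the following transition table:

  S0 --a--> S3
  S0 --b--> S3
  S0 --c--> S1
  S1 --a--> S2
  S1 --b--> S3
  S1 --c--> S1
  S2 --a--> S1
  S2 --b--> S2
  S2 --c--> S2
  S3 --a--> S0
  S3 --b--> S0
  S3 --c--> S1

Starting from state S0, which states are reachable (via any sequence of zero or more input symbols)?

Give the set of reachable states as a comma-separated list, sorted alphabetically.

BFS from S0:
  visit S0: S0--a-->S3 (new), S0--b-->S3 (seen), S0--c-->S1 (new)
  visit S3: S3--a-->S0 (seen), S3--b-->S0 (seen), S3--c-->S1 (seen)
  visit S1: S1--a-->S2 (new), S1--b-->S3 (seen), S1--c-->S1 (seen)
  visit S2: S2--a-->S1 (seen), S2--b-->S2 (seen), S2--c-->S2 (seen)

Answer: S0, S1, S2, S3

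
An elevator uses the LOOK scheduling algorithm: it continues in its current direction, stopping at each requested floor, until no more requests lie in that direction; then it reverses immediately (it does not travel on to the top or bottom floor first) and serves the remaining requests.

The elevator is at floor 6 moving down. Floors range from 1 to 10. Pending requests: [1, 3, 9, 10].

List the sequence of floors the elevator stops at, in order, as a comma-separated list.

Answer: 3, 1, 9, 10

Derivation:
Current: 6, moving DOWN
Serve below first (descending): [3, 1]
Then reverse, serve above (ascending): [9, 10]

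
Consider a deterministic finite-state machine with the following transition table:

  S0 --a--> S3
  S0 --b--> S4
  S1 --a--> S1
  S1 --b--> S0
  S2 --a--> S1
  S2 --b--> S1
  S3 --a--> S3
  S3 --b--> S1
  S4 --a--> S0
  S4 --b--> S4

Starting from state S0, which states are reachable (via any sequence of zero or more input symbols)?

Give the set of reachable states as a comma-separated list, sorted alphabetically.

Answer: S0, S1, S3, S4

Derivation:
BFS from S0:
  visit S0: S0--a-->S3 (new), S0--b-->S4 (new)
  visit S3: S3--a-->S3 (seen), S3--b-->S1 (new)
  visit S4: S4--a-->S0 (seen), S4--b-->S4 (seen)
  visit S1: S1--a-->S1 (seen), S1--b-->S0 (seen)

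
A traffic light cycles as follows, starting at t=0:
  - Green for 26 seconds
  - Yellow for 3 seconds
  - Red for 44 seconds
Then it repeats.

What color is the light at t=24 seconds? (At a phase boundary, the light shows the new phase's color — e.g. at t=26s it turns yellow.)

Answer: green

Derivation:
Cycle length = 26 + 3 + 44 = 73s
t = 24, phase_t = 24 mod 73 = 24
24 < 26 (green end) → GREEN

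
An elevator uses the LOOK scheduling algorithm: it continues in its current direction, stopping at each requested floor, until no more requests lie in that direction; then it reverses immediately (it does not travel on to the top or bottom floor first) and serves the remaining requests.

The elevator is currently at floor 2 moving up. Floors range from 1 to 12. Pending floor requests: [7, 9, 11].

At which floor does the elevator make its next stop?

Current floor: 2, direction: up
Requests above: [7, 9, 11]
Requests below: []
Moving up and requests lie above → nearest above is min([7, 9, 11]) = 7

Answer: 7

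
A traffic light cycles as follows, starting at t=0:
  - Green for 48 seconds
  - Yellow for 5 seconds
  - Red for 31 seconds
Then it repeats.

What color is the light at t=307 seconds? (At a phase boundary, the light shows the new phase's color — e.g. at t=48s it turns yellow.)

Answer: red

Derivation:
Cycle length = 48 + 5 + 31 = 84s
t = 307, phase_t = 307 mod 84 = 55
55 >= 53 → RED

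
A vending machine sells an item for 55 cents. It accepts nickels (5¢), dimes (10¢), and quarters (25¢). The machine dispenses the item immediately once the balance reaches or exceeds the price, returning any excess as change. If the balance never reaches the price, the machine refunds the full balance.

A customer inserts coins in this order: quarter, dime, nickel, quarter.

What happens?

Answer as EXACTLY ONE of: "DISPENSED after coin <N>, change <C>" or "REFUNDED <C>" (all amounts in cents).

Answer: DISPENSED after coin 4, change 10

Derivation:
Price: 55¢
Coin 1 (quarter, 25¢): balance = 25¢
Coin 2 (dime, 10¢): balance = 35¢
Coin 3 (nickel, 5¢): balance = 40¢
Coin 4 (quarter, 25¢): balance = 65¢
  → balance >= price → DISPENSE, change = 65 - 55 = 10¢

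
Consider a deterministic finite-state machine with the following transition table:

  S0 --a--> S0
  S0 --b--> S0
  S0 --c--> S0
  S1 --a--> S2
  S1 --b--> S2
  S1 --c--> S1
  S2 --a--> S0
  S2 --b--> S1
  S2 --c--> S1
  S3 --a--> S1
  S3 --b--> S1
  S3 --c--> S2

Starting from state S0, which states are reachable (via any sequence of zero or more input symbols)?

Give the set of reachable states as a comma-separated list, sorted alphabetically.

BFS from S0:
  visit S0: S0--a-->S0 (seen), S0--b-->S0 (seen), S0--c-->S0 (seen)

Answer: S0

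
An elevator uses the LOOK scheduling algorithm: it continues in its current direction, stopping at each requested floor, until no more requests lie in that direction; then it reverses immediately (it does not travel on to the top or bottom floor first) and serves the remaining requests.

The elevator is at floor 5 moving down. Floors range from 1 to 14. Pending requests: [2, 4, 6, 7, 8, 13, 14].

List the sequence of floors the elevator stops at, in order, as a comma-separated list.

Answer: 4, 2, 6, 7, 8, 13, 14

Derivation:
Current: 5, moving DOWN
Serve below first (descending): [4, 2]
Then reverse, serve above (ascending): [6, 7, 8, 13, 14]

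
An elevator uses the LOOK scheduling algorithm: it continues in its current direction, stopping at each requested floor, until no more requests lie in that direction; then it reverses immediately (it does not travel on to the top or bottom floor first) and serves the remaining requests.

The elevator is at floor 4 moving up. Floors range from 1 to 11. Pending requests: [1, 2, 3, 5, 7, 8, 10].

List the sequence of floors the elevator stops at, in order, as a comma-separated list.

Current: 4, moving UP
Serve above first (ascending): [5, 7, 8, 10]
Then reverse, serve below (descending): [3, 2, 1]

Answer: 5, 7, 8, 10, 3, 2, 1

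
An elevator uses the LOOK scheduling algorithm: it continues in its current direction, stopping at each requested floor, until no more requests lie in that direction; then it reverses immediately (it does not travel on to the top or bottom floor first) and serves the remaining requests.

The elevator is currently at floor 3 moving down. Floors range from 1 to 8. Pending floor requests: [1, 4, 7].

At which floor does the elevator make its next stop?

Current floor: 3, direction: down
Requests above: [4, 7]
Requests below: [1]
Moving down and requests lie below → nearest below is max([1]) = 1

Answer: 1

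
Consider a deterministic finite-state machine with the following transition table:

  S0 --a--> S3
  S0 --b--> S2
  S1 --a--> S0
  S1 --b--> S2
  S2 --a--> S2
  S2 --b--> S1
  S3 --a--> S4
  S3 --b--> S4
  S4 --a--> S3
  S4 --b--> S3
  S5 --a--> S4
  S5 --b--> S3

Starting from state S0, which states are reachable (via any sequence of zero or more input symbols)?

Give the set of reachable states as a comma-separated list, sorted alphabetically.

BFS from S0:
  visit S0: S0--a-->S3 (new), S0--b-->S2 (new)
  visit S3: S3--a-->S4 (new), S3--b-->S4 (seen)
  visit S2: S2--a-->S2 (seen), S2--b-->S1 (new)
  visit S4: S4--a-->S3 (seen), S4--b-->S3 (seen)
  visit S1: S1--a-->S0 (seen), S1--b-->S2 (seen)

Answer: S0, S1, S2, S3, S4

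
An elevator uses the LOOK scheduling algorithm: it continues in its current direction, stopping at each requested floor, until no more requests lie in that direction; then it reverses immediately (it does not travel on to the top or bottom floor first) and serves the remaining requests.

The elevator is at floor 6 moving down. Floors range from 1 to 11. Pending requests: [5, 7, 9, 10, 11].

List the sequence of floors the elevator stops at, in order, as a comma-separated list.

Current: 6, moving DOWN
Serve below first (descending): [5]
Then reverse, serve above (ascending): [7, 9, 10, 11]

Answer: 5, 7, 9, 10, 11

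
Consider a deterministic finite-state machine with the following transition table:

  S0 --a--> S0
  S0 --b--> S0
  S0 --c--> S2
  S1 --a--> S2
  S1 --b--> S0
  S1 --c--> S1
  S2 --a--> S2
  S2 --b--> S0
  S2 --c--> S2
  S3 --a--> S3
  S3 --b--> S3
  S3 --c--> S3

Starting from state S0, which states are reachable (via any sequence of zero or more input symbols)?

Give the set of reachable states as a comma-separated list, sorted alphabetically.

Answer: S0, S2

Derivation:
BFS from S0:
  visit S0: S0--a-->S0 (seen), S0--b-->S0 (seen), S0--c-->S2 (new)
  visit S2: S2--a-->S2 (seen), S2--b-->S0 (seen), S2--c-->S2 (seen)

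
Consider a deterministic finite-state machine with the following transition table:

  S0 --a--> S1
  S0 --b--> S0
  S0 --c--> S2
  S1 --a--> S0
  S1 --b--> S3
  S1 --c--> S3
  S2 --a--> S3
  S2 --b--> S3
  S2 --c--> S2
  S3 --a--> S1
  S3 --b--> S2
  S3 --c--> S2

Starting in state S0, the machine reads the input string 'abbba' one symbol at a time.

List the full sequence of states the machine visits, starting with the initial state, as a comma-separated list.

Answer: S0, S1, S3, S2, S3, S1

Derivation:
Start: S0
  read 'a': S0 --a--> S1
  read 'b': S1 --b--> S3
  read 'b': S3 --b--> S2
  read 'b': S2 --b--> S3
  read 'a': S3 --a--> S1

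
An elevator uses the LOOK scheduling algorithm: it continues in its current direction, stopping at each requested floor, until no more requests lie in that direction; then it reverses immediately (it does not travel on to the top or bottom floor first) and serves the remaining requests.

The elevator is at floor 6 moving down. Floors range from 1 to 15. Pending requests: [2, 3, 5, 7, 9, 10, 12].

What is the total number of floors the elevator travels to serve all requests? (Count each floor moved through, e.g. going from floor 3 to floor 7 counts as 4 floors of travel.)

Start at floor 6 moving down, LOOK stop order: [5, 3, 2, 7, 9, 10, 12]
  6 → 5: |5-6| = 1, total = 1
  5 → 3: |3-5| = 2, total = 3
  3 → 2: |2-3| = 1, total = 4
  2 → 7: |7-2| = 5, total = 9
  7 → 9: |9-7| = 2, total = 11
  9 → 10: |10-9| = 1, total = 12
  10 → 12: |12-10| = 2, total = 14

Answer: 14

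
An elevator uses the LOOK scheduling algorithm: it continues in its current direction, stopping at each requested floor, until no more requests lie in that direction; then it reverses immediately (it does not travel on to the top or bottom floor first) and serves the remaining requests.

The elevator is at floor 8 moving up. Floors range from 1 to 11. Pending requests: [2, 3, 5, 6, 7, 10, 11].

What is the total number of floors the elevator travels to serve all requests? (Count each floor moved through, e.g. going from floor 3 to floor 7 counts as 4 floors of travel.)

Start at floor 8 moving up, LOOK stop order: [10, 11, 7, 6, 5, 3, 2]
  8 → 10: |10-8| = 2, total = 2
  10 → 11: |11-10| = 1, total = 3
  11 → 7: |7-11| = 4, total = 7
  7 → 6: |6-7| = 1, total = 8
  6 → 5: |5-6| = 1, total = 9
  5 → 3: |3-5| = 2, total = 11
  3 → 2: |2-3| = 1, total = 12

Answer: 12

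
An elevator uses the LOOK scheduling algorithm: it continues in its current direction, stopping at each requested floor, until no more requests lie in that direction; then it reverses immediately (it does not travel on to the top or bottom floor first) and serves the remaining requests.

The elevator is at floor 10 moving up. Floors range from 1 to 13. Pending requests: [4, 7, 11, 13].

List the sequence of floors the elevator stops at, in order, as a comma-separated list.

Answer: 11, 13, 7, 4

Derivation:
Current: 10, moving UP
Serve above first (ascending): [11, 13]
Then reverse, serve below (descending): [7, 4]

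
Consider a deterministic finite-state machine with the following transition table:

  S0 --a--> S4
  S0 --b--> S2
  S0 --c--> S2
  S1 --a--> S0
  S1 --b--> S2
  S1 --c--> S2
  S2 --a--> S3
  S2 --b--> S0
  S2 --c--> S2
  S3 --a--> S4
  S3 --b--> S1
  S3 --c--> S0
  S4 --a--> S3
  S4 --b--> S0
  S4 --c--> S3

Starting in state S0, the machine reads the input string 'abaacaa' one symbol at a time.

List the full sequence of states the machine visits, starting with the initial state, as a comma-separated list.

Answer: S0, S4, S0, S4, S3, S0, S4, S3

Derivation:
Start: S0
  read 'a': S0 --a--> S4
  read 'b': S4 --b--> S0
  read 'a': S0 --a--> S4
  read 'a': S4 --a--> S3
  read 'c': S3 --c--> S0
  read 'a': S0 --a--> S4
  read 'a': S4 --a--> S3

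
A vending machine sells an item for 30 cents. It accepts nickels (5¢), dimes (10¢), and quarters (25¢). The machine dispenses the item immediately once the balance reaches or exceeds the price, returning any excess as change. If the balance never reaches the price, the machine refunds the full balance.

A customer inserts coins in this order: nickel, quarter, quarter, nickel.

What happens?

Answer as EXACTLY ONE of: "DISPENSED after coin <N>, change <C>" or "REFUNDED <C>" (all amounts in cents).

Price: 30¢
Coin 1 (nickel, 5¢): balance = 5¢
Coin 2 (quarter, 25¢): balance = 30¢
  → balance >= price → DISPENSE, change = 30 - 30 = 0¢

Answer: DISPENSED after coin 2, change 0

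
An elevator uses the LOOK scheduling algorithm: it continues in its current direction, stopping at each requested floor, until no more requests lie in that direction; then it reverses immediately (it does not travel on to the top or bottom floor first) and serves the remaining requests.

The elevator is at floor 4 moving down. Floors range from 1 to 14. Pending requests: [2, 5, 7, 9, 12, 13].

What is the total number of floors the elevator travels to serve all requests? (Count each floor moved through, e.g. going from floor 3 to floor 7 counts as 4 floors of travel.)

Start at floor 4 moving down, LOOK stop order: [2, 5, 7, 9, 12, 13]
  4 → 2: |2-4| = 2, total = 2
  2 → 5: |5-2| = 3, total = 5
  5 → 7: |7-5| = 2, total = 7
  7 → 9: |9-7| = 2, total = 9
  9 → 12: |12-9| = 3, total = 12
  12 → 13: |13-12| = 1, total = 13

Answer: 13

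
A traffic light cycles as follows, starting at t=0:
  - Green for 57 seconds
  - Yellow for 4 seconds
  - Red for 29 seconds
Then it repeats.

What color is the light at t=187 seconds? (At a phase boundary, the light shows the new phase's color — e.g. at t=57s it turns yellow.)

Answer: green

Derivation:
Cycle length = 57 + 4 + 29 = 90s
t = 187, phase_t = 187 mod 90 = 7
7 < 57 (green end) → GREEN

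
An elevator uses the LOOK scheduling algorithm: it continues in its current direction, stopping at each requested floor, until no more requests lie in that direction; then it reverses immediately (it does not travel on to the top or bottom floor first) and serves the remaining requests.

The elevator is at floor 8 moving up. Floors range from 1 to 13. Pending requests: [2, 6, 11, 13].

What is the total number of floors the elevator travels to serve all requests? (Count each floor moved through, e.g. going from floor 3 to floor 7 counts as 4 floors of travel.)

Answer: 16

Derivation:
Start at floor 8 moving up, LOOK stop order: [11, 13, 6, 2]
  8 → 11: |11-8| = 3, total = 3
  11 → 13: |13-11| = 2, total = 5
  13 → 6: |6-13| = 7, total = 12
  6 → 2: |2-6| = 4, total = 16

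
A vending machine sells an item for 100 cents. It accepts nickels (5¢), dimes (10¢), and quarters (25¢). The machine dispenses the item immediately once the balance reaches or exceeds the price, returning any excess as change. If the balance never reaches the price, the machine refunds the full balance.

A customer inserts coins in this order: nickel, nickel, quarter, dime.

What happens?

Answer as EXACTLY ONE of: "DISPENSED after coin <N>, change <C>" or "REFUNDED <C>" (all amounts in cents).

Price: 100¢
Coin 1 (nickel, 5¢): balance = 5¢
Coin 2 (nickel, 5¢): balance = 10¢
Coin 3 (quarter, 25¢): balance = 35¢
Coin 4 (dime, 10¢): balance = 45¢
All coins inserted, balance 45¢ < price 100¢ → REFUND 45¢

Answer: REFUNDED 45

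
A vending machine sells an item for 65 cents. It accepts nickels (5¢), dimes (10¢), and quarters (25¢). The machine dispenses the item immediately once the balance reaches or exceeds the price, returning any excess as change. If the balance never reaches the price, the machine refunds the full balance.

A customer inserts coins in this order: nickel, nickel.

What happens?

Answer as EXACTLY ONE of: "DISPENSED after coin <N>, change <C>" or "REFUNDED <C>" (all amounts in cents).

Answer: REFUNDED 10

Derivation:
Price: 65¢
Coin 1 (nickel, 5¢): balance = 5¢
Coin 2 (nickel, 5¢): balance = 10¢
All coins inserted, balance 10¢ < price 65¢ → REFUND 10¢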